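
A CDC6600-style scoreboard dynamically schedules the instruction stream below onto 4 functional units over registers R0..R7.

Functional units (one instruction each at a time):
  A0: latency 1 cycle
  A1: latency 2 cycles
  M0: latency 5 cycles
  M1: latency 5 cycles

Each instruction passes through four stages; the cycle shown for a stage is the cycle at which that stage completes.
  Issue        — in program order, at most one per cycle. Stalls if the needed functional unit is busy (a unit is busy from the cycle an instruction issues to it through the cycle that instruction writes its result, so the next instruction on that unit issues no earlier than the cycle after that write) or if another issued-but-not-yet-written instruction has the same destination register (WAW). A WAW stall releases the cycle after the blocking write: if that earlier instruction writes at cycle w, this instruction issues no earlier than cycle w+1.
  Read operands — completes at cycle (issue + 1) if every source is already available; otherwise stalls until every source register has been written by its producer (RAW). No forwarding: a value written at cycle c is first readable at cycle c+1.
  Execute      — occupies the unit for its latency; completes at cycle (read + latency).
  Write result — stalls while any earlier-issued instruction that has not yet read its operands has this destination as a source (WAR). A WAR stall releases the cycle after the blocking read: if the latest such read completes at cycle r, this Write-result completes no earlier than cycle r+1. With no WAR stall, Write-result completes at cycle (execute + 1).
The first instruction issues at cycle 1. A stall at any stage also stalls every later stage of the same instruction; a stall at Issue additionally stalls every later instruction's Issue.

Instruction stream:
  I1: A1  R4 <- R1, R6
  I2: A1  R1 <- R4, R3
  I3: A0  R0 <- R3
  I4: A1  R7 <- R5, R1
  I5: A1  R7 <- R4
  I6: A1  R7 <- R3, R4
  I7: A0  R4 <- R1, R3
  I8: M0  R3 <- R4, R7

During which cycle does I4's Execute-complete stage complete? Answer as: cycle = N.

c1: issue I1 (A1)
c2: I1 read-ops
c4: I1 finished on A1
c5: I1→R4
c6: issue I2 (A1)
c7: I2 read-ops | issue I3 (A0)
c8: I3 read-ops
c9: I2 finished on A1 | I3 finished on A0
c10: I2→R1 | I3→R0
c11: issue I4 (A1)
c12: I4 read-ops
c14: I4 finished on A1
c15: I4→R7
c16: issue I5 (A1)
c17: I5 read-ops
c19: I5 finished on A1
c20: I5→R7
c21: issue I6 (A1)
c22: I6 read-ops | issue I7 (A0)
c23: I7 read-ops | issue I8 (M0)
c24: I6 finished on A1 | I7 finished on A0
c25: I6→R7 | I7→R4
c26: I8 read-ops
c31: I8 finished on M0
c32: I8→R3

cycle = 14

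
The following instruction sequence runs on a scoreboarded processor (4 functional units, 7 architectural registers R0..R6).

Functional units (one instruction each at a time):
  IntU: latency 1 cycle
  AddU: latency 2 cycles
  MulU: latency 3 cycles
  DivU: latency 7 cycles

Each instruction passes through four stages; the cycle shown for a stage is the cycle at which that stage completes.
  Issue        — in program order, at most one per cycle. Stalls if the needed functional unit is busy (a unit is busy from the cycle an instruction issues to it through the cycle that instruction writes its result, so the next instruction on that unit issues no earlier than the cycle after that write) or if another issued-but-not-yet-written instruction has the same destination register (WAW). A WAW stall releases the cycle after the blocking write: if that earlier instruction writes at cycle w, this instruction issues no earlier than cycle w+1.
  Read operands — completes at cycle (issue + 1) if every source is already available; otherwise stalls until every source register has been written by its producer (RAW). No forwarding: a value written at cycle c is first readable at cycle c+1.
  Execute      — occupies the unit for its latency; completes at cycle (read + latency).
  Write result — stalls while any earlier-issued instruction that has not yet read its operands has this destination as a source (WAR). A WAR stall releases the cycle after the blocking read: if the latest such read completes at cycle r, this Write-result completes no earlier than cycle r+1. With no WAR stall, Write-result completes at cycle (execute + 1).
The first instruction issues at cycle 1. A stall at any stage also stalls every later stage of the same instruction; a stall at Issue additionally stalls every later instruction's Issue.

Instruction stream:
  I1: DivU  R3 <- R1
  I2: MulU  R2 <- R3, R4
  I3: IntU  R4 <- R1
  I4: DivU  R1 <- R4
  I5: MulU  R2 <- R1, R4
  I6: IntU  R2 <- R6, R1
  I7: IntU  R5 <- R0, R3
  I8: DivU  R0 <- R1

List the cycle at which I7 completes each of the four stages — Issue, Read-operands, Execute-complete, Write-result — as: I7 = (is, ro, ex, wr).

I7 = (31, 32, 33, 34)

cycle 1: I1→DivU
cycle 2: I1 RO · I2→MulU
cycle 3: I3→IntU
cycle 4: I3 RO
cycle 5: I3 EX
cycle 9: I1 EX
cycle 10: I1 WR R3
cycle 11: I2 RO · I4→DivU
cycle 12: I3 WR R4
cycle 13: I4 RO
cycle 14: I2 EX
cycle 15: I2 WR R2
cycle 16: I5→MulU
cycle 20: I4 EX
cycle 21: I4 WR R1
cycle 22: I5 RO
cycle 25: I5 EX
cycle 26: I5 WR R2
cycle 27: I6→IntU
cycle 28: I6 RO
cycle 29: I6 EX
cycle 30: I6 WR R2
cycle 31: I7→IntU
cycle 32: I7 RO · I8→DivU
cycle 33: I7 EX · I8 RO
cycle 34: I7 WR R5
cycle 40: I8 EX
cycle 41: I8 WR R0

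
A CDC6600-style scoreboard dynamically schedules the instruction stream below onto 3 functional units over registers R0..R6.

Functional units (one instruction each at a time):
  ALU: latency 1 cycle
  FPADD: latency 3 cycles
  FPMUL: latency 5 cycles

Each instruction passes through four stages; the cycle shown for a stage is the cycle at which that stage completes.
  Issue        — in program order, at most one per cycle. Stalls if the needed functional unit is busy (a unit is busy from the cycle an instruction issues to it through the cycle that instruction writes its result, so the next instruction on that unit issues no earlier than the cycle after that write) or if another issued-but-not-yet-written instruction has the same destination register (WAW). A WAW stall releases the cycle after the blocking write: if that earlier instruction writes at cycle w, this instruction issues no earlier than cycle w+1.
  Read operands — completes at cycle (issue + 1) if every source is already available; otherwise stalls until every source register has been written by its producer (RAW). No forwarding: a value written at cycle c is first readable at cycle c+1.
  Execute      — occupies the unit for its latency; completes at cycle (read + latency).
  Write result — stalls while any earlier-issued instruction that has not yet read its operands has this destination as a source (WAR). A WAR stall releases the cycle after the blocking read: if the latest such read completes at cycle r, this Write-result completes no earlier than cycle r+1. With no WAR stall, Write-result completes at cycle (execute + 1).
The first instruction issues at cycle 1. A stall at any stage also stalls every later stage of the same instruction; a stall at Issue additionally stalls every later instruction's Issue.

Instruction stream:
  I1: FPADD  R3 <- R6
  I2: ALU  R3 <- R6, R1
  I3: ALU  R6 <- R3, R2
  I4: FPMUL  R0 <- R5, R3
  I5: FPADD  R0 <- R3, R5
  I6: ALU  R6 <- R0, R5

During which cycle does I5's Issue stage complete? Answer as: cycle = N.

cycle = 20

[I1] 1/2/5/6
[I2] 7/8/9/10  (WAW R3: wait I1 write@6)
[I3] 11/12/13/14  (struct: ALU busy until I2 writes@10)
[I4] 12/13/18/19
[I5] 20/21/24/25  (WAW R0: wait I4 write@19)
[I6] 21/26/27/28  (RAW R0: wait I5 write@25)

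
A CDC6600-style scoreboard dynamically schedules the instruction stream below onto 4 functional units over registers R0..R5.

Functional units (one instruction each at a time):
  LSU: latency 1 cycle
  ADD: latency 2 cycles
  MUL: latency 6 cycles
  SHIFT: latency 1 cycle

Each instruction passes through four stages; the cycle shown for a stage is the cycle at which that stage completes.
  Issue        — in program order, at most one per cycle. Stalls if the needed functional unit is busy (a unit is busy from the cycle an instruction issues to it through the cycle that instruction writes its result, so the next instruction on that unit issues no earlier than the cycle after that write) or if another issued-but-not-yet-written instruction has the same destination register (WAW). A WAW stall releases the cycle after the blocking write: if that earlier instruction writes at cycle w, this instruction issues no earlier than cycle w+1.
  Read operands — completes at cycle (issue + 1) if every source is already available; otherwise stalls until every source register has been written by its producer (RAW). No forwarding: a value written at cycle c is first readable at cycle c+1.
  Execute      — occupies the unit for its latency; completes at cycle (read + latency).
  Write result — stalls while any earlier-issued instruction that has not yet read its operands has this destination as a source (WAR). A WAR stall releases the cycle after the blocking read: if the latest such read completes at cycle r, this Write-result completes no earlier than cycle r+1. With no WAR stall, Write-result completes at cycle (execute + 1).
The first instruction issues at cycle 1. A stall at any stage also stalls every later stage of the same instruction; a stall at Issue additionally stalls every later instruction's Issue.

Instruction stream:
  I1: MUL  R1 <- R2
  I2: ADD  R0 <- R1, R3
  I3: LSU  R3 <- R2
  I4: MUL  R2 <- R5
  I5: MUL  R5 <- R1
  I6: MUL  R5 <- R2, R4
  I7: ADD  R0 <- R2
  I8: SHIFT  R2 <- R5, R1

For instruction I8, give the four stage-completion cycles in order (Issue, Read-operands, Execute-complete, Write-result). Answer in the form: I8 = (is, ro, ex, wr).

I8 = (30, 37, 38, 39)

[I1] 1/2/8/9
[I2] 2/10/12/13  (RAW R1: wait I1 write@9)
[I3] 3/4/5/11  (WAR R3: wait I2 read@10)
[I4] 10/11/17/18  (struct: MUL busy until I1 writes@9)
[I5] 19/20/26/27  (struct: MUL busy until I4 writes@18)
[I6] 28/29/35/36  (struct: MUL busy until I5 writes@27)
[I7] 29/30/32/33
[I8] 30/37/38/39  (RAW R5: wait I6 write@36)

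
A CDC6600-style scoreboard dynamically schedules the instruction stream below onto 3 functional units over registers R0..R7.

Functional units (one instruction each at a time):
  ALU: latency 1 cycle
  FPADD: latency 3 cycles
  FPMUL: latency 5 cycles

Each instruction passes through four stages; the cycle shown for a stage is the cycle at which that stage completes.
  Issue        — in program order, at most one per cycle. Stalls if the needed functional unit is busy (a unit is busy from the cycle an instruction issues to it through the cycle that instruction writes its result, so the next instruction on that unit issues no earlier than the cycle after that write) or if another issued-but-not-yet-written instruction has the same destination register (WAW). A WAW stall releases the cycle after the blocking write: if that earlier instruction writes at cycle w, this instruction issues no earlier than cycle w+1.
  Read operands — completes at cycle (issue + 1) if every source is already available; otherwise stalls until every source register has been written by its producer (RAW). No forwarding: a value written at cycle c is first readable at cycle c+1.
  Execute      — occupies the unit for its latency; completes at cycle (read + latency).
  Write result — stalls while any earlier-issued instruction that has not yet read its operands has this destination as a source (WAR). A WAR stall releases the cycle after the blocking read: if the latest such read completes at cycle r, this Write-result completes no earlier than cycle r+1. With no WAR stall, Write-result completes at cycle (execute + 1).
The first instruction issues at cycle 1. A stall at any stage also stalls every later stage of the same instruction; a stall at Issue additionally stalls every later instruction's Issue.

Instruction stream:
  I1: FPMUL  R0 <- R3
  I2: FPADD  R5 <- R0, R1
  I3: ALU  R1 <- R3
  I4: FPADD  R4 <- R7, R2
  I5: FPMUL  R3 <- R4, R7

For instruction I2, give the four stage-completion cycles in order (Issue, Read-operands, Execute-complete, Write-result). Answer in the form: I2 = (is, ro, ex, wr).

I2 = (2, 9, 12, 13)

t=1  I1 dispatched to FPMUL
t=2  I1 operands ready · I2 dispatched to FPADD
t=3  I3 dispatched to ALU
t=4  I3 operands ready
t=5  I3 complete
t=7  I1 complete
t=8  R0←I1
t=9  I2 operands ready
t=10  R1←I3
t=12  I2 complete
t=13  R5←I2
t=14  I4 dispatched to FPADD
t=15  I4 operands ready · I5 dispatched to FPMUL
t=18  I4 complete
t=19  R4←I4
t=20  I5 operands ready
t=25  I5 complete
t=26  R3←I5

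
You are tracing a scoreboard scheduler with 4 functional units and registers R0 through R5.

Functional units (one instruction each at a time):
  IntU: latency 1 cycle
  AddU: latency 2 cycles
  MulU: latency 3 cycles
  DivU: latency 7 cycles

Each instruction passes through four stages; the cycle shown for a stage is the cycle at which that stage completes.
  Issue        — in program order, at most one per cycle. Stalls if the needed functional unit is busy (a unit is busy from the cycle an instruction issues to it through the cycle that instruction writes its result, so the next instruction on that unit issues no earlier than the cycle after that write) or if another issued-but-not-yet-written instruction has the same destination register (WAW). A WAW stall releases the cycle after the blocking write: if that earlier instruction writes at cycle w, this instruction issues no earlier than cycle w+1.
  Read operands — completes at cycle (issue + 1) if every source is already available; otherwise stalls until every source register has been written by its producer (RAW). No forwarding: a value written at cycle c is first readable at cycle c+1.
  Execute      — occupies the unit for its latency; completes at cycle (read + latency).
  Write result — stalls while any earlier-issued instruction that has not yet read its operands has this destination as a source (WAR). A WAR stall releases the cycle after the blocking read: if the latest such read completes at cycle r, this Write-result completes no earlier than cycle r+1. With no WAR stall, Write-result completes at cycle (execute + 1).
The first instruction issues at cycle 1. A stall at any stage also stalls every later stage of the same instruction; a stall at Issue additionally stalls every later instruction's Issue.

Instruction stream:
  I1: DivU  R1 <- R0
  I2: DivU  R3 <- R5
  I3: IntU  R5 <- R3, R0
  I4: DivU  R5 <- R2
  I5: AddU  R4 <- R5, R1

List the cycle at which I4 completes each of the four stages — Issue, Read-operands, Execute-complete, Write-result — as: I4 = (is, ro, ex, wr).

I4 = (24, 25, 32, 33)

c1: I1 issues→DivU
c2: I1 reads
c9: I1 exec-done
c10: I1 writes R1
c11: I2 issues→DivU
c12: I2 reads; I3 issues→IntU
c19: I2 exec-done
c20: I2 writes R3
c21: I3 reads
c22: I3 exec-done
c23: I3 writes R5
c24: I4 issues→DivU
c25: I4 reads; I5 issues→AddU
c32: I4 exec-done
c33: I4 writes R5
c34: I5 reads
c36: I5 exec-done
c37: I5 writes R4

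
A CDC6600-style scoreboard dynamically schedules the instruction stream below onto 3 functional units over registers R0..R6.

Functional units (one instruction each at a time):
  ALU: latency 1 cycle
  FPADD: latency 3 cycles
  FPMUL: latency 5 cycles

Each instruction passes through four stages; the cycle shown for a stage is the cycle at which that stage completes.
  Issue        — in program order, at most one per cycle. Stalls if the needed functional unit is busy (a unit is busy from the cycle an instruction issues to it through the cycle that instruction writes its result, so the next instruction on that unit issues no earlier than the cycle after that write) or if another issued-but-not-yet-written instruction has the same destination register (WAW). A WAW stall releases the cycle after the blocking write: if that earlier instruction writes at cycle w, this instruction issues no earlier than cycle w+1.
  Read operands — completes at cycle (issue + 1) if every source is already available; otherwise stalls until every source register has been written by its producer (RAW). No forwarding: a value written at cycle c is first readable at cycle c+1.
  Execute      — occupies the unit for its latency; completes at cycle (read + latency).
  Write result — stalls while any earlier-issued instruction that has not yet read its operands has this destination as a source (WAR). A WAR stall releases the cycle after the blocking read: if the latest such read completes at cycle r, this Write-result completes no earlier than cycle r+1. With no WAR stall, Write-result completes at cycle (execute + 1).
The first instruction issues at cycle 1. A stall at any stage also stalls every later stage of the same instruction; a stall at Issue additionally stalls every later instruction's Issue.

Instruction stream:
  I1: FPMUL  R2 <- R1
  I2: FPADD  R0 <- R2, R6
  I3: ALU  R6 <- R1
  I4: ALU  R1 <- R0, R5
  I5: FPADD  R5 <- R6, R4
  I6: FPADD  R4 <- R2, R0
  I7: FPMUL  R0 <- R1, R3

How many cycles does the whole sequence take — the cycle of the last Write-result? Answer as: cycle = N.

I1: IS=1 RO=2 EX=7 WR=8
I2: IS=2 RO=9 EX=12 WR=13  [RAW R2: wait I1 write@8]
I3: IS=3 RO=4 EX=5 WR=10  [WAR R6: wait I2 read@9]
I4: IS=11 RO=14 EX=15 WR=16  [struct: ALU busy until I3 writes@10; RAW R0: wait I2 write@13]
I5: IS=14 RO=15 EX=18 WR=19  [struct: FPADD busy until I2 writes@13]
I6: IS=20 RO=21 EX=24 WR=25  [struct: FPADD busy until I5 writes@19]
I7: IS=21 RO=22 EX=27 WR=28

cycle = 28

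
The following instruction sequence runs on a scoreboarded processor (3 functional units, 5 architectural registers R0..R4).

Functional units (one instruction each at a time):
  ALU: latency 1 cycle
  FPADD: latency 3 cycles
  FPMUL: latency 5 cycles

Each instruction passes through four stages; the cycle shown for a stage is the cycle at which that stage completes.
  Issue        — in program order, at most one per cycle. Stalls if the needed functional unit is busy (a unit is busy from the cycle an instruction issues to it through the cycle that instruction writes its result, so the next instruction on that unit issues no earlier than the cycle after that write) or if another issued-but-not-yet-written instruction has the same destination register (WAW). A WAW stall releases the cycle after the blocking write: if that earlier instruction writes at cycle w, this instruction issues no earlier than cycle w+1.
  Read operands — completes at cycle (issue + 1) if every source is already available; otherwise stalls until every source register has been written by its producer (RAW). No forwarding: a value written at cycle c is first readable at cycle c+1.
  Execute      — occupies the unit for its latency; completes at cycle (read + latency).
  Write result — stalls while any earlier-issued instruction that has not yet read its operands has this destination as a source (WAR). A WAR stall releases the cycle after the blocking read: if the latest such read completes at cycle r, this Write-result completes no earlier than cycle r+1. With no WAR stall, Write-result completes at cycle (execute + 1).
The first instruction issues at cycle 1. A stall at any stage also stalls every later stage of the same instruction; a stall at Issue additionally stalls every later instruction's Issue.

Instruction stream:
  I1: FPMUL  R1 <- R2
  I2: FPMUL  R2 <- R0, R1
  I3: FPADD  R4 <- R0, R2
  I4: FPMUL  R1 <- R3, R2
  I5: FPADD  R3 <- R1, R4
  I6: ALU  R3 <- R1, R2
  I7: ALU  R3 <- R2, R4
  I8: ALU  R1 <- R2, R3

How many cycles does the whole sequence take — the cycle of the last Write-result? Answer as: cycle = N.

cycle = 41

I1 -> (1, 2, 7, 8)
I2 -> (9, 10, 15, 16)  // struct: FPMUL busy until I1 writes@8
I3 -> (10, 17, 20, 21)  // RAW R2: wait I2 write@16
I4 -> (17, 18, 23, 24)  // struct: FPMUL busy until I2 writes@16
I5 -> (22, 25, 28, 29)  // struct: FPADD busy until I3 writes@21, RAW R1: wait I4 write@24
I6 -> (30, 31, 32, 33)  // WAW R3: wait I5 write@29
I7 -> (34, 35, 36, 37)  // struct: ALU busy until I6 writes@33
I8 -> (38, 39, 40, 41)  // struct: ALU busy until I7 writes@37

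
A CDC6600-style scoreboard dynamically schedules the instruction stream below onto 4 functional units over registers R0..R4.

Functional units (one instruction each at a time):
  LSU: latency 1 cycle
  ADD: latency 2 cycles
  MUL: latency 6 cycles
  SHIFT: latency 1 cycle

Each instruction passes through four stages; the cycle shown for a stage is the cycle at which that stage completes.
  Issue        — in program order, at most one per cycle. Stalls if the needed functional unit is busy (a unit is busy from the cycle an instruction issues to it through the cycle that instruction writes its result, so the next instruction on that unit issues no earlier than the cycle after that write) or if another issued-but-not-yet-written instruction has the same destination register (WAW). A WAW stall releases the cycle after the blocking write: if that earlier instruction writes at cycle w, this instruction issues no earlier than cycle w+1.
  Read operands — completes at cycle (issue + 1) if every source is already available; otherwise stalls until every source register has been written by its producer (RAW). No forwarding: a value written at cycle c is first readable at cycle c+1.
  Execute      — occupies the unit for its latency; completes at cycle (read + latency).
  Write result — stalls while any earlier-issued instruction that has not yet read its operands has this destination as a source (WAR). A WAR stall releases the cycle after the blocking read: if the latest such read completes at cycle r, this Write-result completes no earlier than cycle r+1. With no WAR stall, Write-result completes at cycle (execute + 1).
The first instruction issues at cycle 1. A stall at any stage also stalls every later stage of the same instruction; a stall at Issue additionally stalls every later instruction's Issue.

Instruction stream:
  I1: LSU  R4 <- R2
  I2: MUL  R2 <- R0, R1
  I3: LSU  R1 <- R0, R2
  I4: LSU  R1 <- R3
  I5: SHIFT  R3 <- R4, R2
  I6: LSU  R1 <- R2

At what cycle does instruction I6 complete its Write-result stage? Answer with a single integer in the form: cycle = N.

cycle = 21

[I1] 1/2/3/4
[I2] 2/3/9/10
[I3] 5/11/12/13  (struct: LSU busy until I1 writes@4; RAW R2: wait I2 write@10)
[I4] 14/15/16/17  (struct: LSU busy until I3 writes@13)
[I5] 15/16/17/18
[I6] 18/19/20/21  (struct: LSU busy until I4 writes@17)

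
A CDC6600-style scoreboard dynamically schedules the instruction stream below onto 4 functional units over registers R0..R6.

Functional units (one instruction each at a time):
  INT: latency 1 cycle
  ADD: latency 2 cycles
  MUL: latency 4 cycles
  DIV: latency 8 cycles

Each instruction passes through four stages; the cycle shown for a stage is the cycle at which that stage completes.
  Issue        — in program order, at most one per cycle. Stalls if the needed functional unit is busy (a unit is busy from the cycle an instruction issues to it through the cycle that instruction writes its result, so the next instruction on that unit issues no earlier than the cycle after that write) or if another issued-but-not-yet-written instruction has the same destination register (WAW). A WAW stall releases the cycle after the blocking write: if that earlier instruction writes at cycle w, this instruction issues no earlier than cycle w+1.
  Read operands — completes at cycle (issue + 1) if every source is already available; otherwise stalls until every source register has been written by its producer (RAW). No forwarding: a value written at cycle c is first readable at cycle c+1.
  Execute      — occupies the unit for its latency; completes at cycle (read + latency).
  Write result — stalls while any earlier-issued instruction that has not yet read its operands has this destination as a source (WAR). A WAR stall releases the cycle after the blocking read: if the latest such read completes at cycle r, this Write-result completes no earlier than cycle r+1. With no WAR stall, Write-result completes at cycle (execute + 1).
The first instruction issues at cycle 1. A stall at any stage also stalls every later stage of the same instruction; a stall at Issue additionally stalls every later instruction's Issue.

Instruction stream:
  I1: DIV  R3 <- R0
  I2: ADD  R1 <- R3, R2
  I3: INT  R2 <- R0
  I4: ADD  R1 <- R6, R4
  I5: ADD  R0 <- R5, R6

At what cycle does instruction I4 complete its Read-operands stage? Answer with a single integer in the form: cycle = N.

1) issue 1, read 2, done 10, write 11
2) issue 2, read 12, done 14, write 15  <RAW R3: wait I1 write@11>
3) issue 3, read 4, done 5, write 13  <WAR R2: wait I2 read@12>
4) issue 16, read 17, done 19, write 20  <struct: ADD busy until I2 writes@15>
5) issue 21, read 22, done 24, write 25  <struct: ADD busy until I4 writes@20>

cycle = 17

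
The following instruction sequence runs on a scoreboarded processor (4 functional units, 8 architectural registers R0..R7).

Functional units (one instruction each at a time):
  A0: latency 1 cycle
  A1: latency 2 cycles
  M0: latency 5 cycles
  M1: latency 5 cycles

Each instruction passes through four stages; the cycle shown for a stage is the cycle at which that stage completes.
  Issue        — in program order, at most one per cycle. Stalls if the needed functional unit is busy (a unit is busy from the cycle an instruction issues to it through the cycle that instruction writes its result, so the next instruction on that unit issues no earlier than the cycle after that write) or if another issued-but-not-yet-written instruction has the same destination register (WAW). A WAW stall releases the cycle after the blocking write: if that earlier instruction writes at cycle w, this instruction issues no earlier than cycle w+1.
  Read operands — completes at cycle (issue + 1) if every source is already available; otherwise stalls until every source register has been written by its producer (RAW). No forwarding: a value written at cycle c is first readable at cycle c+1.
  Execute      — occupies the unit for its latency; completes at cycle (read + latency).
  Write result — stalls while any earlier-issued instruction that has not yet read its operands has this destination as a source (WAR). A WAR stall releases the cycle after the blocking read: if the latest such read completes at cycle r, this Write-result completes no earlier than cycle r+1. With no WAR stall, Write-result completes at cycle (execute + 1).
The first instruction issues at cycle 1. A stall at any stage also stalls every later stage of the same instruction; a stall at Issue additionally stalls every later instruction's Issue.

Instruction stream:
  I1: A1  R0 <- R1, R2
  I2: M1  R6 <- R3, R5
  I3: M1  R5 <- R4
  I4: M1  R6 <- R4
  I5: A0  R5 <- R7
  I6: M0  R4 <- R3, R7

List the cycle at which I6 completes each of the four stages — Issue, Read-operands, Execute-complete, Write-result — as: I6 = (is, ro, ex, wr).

I6 = (20, 21, 26, 27)

[1] I1 dispatched to A1
[2] I1 operands ready · I2 dispatched to M1
[3] I2 operands ready
[4] I1 complete
[5] R0←I1
[8] I2 complete
[9] R6←I2
[10] I3 dispatched to M1
[11] I3 operands ready
[16] I3 complete
[17] R5←I3
[18] I4 dispatched to M1
[19] I4 operands ready · I5 dispatched to A0
[20] I5 operands ready · I6 dispatched to M0
[21] I5 complete · I6 operands ready
[22] R5←I5
[24] I4 complete
[25] R6←I4
[26] I6 complete
[27] R4←I6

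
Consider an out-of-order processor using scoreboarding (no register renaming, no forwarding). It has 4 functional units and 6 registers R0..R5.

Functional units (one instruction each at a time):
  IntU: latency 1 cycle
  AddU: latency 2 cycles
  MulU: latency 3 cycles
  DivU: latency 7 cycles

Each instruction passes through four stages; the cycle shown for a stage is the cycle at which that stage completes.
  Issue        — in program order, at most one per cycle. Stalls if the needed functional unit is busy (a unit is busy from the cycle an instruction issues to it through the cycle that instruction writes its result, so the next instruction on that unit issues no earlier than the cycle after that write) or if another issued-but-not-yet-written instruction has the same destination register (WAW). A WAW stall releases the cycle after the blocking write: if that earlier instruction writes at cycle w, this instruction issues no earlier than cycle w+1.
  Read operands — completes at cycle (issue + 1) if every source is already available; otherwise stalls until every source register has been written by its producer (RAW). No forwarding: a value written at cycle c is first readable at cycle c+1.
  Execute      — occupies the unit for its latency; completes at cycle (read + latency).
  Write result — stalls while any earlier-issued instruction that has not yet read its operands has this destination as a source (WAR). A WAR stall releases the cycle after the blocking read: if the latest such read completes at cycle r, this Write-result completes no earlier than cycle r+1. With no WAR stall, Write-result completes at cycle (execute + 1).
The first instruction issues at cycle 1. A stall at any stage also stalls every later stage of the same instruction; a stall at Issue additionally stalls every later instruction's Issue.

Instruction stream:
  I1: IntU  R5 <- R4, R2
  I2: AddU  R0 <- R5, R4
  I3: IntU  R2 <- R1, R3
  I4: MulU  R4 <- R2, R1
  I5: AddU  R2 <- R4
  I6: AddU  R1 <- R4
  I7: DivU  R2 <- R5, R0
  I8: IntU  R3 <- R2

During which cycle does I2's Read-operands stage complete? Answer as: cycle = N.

cycle = 5

  I1 | 1 | 2 | 3 | 4
  I2 | 2 | 5 | 7 | 8   RAW R5: wait I1 write@4
  I3 | 5 | 6 | 7 | 8   struct: IntU busy until I1 writes@4
  I4 | 6 | 9 | 12 | 13   RAW R2: wait I3 write@8
  I5 | 9 | 14 | 16 | 17   WAW R2: wait I3 write@8 · RAW R4: wait I4 write@13
  I6 | 18 | 19 | 21 | 22   struct: AddU busy until I5 writes@17
  I7 | 19 | 20 | 27 | 28
  I8 | 20 | 29 | 30 | 31   RAW R2: wait I7 write@28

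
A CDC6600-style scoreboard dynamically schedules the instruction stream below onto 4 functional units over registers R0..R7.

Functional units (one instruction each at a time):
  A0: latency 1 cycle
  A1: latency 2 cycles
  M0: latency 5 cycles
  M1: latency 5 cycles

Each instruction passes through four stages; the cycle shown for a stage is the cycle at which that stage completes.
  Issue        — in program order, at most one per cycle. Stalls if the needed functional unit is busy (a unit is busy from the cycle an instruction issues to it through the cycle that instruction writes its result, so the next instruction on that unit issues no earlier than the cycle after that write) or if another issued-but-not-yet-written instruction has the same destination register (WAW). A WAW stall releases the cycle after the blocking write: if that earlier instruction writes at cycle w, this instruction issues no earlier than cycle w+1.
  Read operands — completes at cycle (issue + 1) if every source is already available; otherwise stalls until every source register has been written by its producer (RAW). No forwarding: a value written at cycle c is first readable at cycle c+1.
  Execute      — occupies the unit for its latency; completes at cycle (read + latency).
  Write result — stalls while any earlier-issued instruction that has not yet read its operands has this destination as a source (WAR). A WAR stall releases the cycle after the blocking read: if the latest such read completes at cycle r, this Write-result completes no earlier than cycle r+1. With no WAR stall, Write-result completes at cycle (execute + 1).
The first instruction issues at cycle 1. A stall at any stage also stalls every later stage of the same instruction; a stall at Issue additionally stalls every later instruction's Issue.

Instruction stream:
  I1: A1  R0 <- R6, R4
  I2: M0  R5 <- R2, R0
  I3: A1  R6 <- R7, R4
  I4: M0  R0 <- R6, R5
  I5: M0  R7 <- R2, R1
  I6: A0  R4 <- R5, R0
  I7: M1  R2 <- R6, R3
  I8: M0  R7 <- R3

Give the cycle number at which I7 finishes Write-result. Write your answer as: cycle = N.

cycle = 30

1) issue 1, read 2, done 4, write 5
2) issue 2, read 6, done 11, write 12  <RAW R0: wait I1 write@5>
3) issue 6, read 7, done 9, write 10  <struct: A1 busy until I1 writes@5>
4) issue 13, read 14, done 19, write 20  <struct: M0 busy until I2 writes@12>
5) issue 21, read 22, done 27, write 28  <struct: M0 busy until I4 writes@20>
6) issue 22, read 23, done 24, write 25
7) issue 23, read 24, done 29, write 30
8) issue 29, read 30, done 35, write 36  <struct: M0 busy until I5 writes@28>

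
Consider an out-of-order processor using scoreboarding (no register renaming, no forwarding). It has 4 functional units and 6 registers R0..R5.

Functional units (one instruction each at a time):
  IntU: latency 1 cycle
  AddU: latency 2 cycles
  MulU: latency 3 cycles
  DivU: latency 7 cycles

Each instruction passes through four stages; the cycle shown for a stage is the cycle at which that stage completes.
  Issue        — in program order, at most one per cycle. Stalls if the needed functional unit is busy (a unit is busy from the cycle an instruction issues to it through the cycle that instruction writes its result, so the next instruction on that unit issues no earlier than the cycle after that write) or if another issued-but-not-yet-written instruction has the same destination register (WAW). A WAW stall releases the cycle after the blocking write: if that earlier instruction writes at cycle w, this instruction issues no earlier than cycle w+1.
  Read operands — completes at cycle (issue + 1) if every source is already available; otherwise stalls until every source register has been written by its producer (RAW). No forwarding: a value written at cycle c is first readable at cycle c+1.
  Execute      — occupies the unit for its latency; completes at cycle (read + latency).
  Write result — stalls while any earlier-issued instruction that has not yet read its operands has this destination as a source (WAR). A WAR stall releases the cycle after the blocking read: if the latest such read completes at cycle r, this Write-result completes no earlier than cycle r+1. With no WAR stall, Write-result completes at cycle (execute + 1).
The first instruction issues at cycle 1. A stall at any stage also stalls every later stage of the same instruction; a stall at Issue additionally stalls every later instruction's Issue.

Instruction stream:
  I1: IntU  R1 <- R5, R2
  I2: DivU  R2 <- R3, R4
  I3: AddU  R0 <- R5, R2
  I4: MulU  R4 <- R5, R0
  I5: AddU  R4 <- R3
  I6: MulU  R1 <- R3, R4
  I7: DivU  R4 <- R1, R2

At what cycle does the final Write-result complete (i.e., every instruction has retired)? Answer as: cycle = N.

cycle = 39

c1: I1 dispatched to IntU
c2: I1 operands ready · I2 dispatched to DivU
c3: I1 complete · I2 operands ready · I3 dispatched to AddU
c4: R1←I1 · I4 dispatched to MulU
c10: I2 complete
c11: R2←I2
c12: I3 operands ready
c14: I3 complete
c15: R0←I3
c16: I4 operands ready
c19: I4 complete
c20: R4←I4
c21: I5 dispatched to AddU
c22: I5 operands ready · I6 dispatched to MulU
c24: I5 complete
c25: R4←I5
c26: I6 operands ready · I7 dispatched to DivU
c29: I6 complete
c30: R1←I6
c31: I7 operands ready
c38: I7 complete
c39: R4←I7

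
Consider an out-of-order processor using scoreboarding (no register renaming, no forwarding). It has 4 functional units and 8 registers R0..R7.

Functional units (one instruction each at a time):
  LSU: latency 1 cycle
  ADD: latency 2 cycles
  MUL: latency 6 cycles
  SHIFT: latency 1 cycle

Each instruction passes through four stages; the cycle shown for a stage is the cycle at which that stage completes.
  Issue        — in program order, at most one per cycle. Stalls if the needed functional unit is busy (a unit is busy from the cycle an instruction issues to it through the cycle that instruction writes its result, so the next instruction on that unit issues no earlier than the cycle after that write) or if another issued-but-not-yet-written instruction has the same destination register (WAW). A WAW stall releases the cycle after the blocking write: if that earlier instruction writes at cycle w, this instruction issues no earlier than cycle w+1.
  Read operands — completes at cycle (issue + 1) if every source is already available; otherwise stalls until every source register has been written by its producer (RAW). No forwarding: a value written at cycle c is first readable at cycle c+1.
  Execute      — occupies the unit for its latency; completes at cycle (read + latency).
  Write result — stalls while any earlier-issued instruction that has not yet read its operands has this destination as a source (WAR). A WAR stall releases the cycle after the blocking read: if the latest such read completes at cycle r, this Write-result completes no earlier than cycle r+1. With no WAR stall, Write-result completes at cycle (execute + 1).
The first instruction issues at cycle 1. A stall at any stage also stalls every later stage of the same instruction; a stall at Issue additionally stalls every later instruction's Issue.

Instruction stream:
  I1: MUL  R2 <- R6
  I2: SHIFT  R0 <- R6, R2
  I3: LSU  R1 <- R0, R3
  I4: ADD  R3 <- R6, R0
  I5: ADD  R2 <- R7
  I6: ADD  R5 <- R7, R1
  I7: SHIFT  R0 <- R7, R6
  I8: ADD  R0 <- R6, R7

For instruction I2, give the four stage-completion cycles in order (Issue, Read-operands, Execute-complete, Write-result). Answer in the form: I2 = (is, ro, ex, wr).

I2 = (2, 10, 11, 12)

[1] I1 dispatched to MUL
[2] I1 operands ready; I2 dispatched to SHIFT
[3] I3 dispatched to LSU
[4] I4 dispatched to ADD
[8] I1 complete
[9] R2←I1
[10] I2 operands ready
[11] I2 complete
[12] R0←I2
[13] I3 operands ready; I4 operands ready
[14] I3 complete
[15] R1←I3; I4 complete
[16] R3←I4
[17] I5 dispatched to ADD
[18] I5 operands ready
[20] I5 complete
[21] R2←I5
[22] I6 dispatched to ADD
[23] I6 operands ready; I7 dispatched to SHIFT
[24] I7 operands ready
[25] I6 complete; I7 complete
[26] R5←I6; R0←I7
[27] I8 dispatched to ADD
[28] I8 operands ready
[30] I8 complete
[31] R0←I8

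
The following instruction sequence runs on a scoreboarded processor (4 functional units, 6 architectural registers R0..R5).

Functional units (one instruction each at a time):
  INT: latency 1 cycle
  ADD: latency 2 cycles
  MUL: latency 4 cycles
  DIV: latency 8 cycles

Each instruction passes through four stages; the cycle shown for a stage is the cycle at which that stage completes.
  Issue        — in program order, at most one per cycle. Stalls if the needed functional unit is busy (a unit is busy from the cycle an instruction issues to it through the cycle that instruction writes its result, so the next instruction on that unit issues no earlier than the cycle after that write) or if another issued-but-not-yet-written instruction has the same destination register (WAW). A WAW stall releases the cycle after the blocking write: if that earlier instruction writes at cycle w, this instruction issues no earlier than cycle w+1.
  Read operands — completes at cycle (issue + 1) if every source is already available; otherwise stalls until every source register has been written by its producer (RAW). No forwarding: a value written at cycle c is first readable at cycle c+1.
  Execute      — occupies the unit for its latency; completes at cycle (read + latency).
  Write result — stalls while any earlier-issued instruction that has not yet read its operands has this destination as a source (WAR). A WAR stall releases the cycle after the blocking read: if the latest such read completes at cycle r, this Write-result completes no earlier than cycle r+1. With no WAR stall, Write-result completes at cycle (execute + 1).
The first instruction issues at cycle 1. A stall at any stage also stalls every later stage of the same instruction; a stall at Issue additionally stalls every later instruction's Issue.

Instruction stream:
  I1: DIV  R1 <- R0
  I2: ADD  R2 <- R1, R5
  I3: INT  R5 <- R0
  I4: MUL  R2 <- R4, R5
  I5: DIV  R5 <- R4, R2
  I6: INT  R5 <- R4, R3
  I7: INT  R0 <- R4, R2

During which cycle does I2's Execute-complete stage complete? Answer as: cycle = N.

t=1  I1 dispatched to DIV
t=2  I1 operands ready; I2 dispatched to ADD
t=3  I3 dispatched to INT
t=4  I3 operands ready
t=5  I3 complete
t=10  I1 complete
t=11  R1←I1
t=12  I2 operands ready
t=13  R5←I3
t=14  I2 complete
t=15  R2←I2
t=16  I4 dispatched to MUL
t=17  I4 operands ready; I5 dispatched to DIV
t=21  I4 complete
t=22  R2←I4
t=23  I5 operands ready
t=31  I5 complete
t=32  R5←I5
t=33  I6 dispatched to INT
t=34  I6 operands ready
t=35  I6 complete
t=36  R5←I6
t=37  I7 dispatched to INT
t=38  I7 operands ready
t=39  I7 complete
t=40  R0←I7

cycle = 14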